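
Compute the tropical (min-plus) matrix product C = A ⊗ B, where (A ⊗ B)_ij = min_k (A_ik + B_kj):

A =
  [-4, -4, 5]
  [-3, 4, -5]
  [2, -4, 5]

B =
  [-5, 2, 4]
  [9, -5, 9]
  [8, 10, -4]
A ⊗ B =
  [-9, -9, 0]
  [-8, -1, -9]
  [-3, -9, 1]

Apply the min-plus product entry-by-entry:
  C[0][0] = min over k of (A[0][0] + B[0][0] = -4 + -5 = -9, A[0][1] + B[1][0] = -4 + 9 = 5, A[0][2] + B[2][0] = 5 + 8 = 13) = -9 (attained at k = 0)
  C[0][1] = min over k of (A[0][0] + B[0][1] = -4 + 2 = -2, A[0][1] + B[1][1] = -4 + -5 = -9, A[0][2] + B[2][1] = 5 + 10 = 15) = -9 (attained at k = 1)
  C[0][2] = min over k of (A[0][0] + B[0][2] = -4 + 4 = 0, A[0][1] + B[1][2] = -4 + 9 = 5, A[0][2] + B[2][2] = 5 + -4 = 1) = 0 (attained at k = 0)
  C[1][0] = min over k of (A[1][0] + B[0][0] = -3 + -5 = -8, A[1][1] + B[1][0] = 4 + 9 = 13, A[1][2] + B[2][0] = -5 + 8 = 3) = -8 (attained at k = 0)
  C[1][1] = min over k of (A[1][0] + B[0][1] = -3 + 2 = -1, A[1][1] + B[1][1] = 4 + -5 = -1, A[1][2] + B[2][1] = -5 + 10 = 5) = -1 (attained at k = 0)
  C[1][2] = min over k of (A[1][0] + B[0][2] = -3 + 4 = 1, A[1][1] + B[1][2] = 4 + 9 = 13, A[1][2] + B[2][2] = -5 + -4 = -9) = -9 (attained at k = 2)
  C[2][0] = min over k of (A[2][0] + B[0][0] = 2 + -5 = -3, A[2][1] + B[1][0] = -4 + 9 = 5, A[2][2] + B[2][0] = 5 + 8 = 13) = -3 (attained at k = 0)
  C[2][1] = min over k of (A[2][0] + B[0][1] = 2 + 2 = 4, A[2][1] + B[1][1] = -4 + -5 = -9, A[2][2] + B[2][1] = 5 + 10 = 15) = -9 (attained at k = 1)
  C[2][2] = min over k of (A[2][0] + B[0][2] = 2 + 4 = 6, A[2][1] + B[1][2] = -4 + 9 = 5, A[2][2] + B[2][2] = 5 + -4 = 1) = 1 (attained at k = 2)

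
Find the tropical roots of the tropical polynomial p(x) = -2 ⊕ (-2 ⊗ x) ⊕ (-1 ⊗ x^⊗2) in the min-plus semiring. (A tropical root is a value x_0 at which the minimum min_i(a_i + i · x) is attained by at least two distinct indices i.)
Roots: {-1, 0}

Each tropical root is a break point of the lower envelope of the lines y = a_i + i · x (there are 3 lines, with slopes 0, 1, ..., 2). Only the lines that attain the minimum somewhere contribute to roots; other lines are dominated. Here the surviving (envelope) indices are i = 2, i = 1, i = 0.
Intersections between consecutive envelope lines give the roots: for adjacent envelope indices i < j the intersection is x = (a_i − a_j) / (j − i). Reading off the sorted break points: {-1, 0}.
Verification: at each break x_0, at least two indices attain the minimum of min_i(a_i + i · x_0).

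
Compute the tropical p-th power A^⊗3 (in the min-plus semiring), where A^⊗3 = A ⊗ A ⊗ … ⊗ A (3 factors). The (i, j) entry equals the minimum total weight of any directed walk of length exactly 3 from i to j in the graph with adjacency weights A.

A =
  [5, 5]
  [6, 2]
A^⊗3 =
  [13, 9]
  [10, 6]

Each entry (A^⊗3)_ij equals the minimum over all length-3 walks i = v_0 → v_1 → … → v_3 = j of Σ_t A[v_t][v_{t+1}]. For example, for (i, j) = (0, 1) we minimise over 4 possible intermediate vertex sequences; the minimum is 9, attained along the walk 0 → 1 → 1 → 1.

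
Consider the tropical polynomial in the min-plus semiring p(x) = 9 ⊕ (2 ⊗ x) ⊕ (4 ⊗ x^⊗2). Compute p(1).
p(1) = 3

A tropical monomial a ⊗ x^⊗i evaluates to a + i · x. Evaluating each term at x = 1:
  Term 0 contributes 9 + 0 · 1 = 9
  Term 1 contributes 2 + 1 · 1 = 3
  Term 2 contributes 4 + 2 · 1 = 6
p(1) = ⊕ of these = min[9, 3, 6] = 3.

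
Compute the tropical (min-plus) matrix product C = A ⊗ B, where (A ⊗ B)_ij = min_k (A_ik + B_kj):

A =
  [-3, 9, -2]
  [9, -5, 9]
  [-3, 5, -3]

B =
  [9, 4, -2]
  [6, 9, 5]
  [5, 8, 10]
A ⊗ B =
  [3, 1, -5]
  [1, 4, 0]
  [2, 1, -5]

Apply the min-plus product entry-by-entry:
  C[0][0] = min over k of (A[0][0] + B[0][0] = -3 + 9 = 6, A[0][1] + B[1][0] = 9 + 6 = 15, A[0][2] + B[2][0] = -2 + 5 = 3) = 3 (attained at k = 2)
  C[0][1] = min over k of (A[0][0] + B[0][1] = -3 + 4 = 1, A[0][1] + B[1][1] = 9 + 9 = 18, A[0][2] + B[2][1] = -2 + 8 = 6) = 1 (attained at k = 0)
  C[0][2] = min over k of (A[0][0] + B[0][2] = -3 + -2 = -5, A[0][1] + B[1][2] = 9 + 5 = 14, A[0][2] + B[2][2] = -2 + 10 = 8) = -5 (attained at k = 0)
  C[1][0] = min over k of (A[1][0] + B[0][0] = 9 + 9 = 18, A[1][1] + B[1][0] = -5 + 6 = 1, A[1][2] + B[2][0] = 9 + 5 = 14) = 1 (attained at k = 1)
  C[1][1] = min over k of (A[1][0] + B[0][1] = 9 + 4 = 13, A[1][1] + B[1][1] = -5 + 9 = 4, A[1][2] + B[2][1] = 9 + 8 = 17) = 4 (attained at k = 1)
  C[1][2] = min over k of (A[1][0] + B[0][2] = 9 + -2 = 7, A[1][1] + B[1][2] = -5 + 5 = 0, A[1][2] + B[2][2] = 9 + 10 = 19) = 0 (attained at k = 1)
  C[2][0] = min over k of (A[2][0] + B[0][0] = -3 + 9 = 6, A[2][1] + B[1][0] = 5 + 6 = 11, A[2][2] + B[2][0] = -3 + 5 = 2) = 2 (attained at k = 2)
  C[2][1] = min over k of (A[2][0] + B[0][1] = -3 + 4 = 1, A[2][1] + B[1][1] = 5 + 9 = 14, A[2][2] + B[2][1] = -3 + 8 = 5) = 1 (attained at k = 0)
  C[2][2] = min over k of (A[2][0] + B[0][2] = -3 + -2 = -5, A[2][1] + B[1][2] = 5 + 5 = 10, A[2][2] + B[2][2] = -3 + 10 = 7) = -5 (attained at k = 0)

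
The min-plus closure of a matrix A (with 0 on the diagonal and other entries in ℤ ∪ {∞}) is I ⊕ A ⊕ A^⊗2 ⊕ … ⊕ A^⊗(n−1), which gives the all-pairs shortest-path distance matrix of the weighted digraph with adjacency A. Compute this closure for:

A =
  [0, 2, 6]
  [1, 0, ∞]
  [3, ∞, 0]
Closure =
  [0, 2, 6]
  [1, 0, 7]
  [3, 5, 0]

This is the Floyd-Warshall all-pairs shortest-path computation. For each intermediate vertex k = 0, 1, …, 2, update dist[i][j] ← min(dist[i][j], dist[i][k] + dist[k][j]). The final matrix gives, for each (i, j), the minimum total weight of any directed path from i to j (possibly empty when i = j).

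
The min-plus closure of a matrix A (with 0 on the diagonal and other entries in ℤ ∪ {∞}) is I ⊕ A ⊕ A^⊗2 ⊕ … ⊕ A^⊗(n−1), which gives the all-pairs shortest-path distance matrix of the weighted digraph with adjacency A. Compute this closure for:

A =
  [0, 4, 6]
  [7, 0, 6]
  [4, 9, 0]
Closure =
  [0, 4, 6]
  [7, 0, 6]
  [4, 8, 0]

This is the Floyd-Warshall all-pairs shortest-path computation. For each intermediate vertex k = 0, 1, …, 2, update dist[i][j] ← min(dist[i][j], dist[i][k] + dist[k][j]). The final matrix gives, for each (i, j), the minimum total weight of any directed path from i to j (possibly empty when i = j).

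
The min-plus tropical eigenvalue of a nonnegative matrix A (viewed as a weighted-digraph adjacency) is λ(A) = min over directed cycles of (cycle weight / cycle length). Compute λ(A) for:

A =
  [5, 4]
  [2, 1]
λ(A) = 1

Enumerate directed cycles and compute their means (weight / length). Sample:
  cycle 0 → 0: weight = 5, length = 1, mean = 5/1 ≈ 5.000
  cycle 1 → 1: weight = 1, length = 1, mean = 1/1 ≈ 1.000
  cycle 0 → 1 → 0: weight = 6, length = 2, mean = 6/2 ≈ 3.000
  cycle 1 → 0 → 1: weight = 6, length = 2, mean = 6/2 ≈ 3.000
Minimum mean = 1.000, attained e.g. along the cycle 1 → 1 with weight 1 and length 1. So λ(A) = 1/1 = 1.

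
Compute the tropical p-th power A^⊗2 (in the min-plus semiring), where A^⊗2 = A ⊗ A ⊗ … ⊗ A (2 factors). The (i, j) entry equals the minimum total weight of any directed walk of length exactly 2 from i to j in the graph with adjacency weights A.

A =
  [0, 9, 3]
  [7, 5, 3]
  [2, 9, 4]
A^⊗2 =
  [0, 9, 3]
  [5, 10, 7]
  [2, 11, 5]

Each entry (A^⊗2)_ij equals the minimum over all length-2 walks i = v_0 → v_1 → … → v_2 = j of Σ_t A[v_t][v_{t+1}]. For example, for (i, j) = (0, 2) we minimise over 3 possible intermediate vertex sequences; the minimum is 3, attained along the walk 0 → 0 → 2.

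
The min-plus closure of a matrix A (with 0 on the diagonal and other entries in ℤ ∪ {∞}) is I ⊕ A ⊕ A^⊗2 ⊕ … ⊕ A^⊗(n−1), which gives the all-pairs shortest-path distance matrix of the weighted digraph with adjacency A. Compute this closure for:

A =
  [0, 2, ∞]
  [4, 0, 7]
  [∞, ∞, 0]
Closure =
  [0, 2, 9]
  [4, 0, 7]
  [∞, ∞, 0]

This is the Floyd-Warshall all-pairs shortest-path computation. For each intermediate vertex k = 0, 1, …, 2, update dist[i][j] ← min(dist[i][j], dist[i][k] + dist[k][j]). The final matrix gives, for each (i, j), the minimum total weight of any directed path from i to j (possibly empty when i = j).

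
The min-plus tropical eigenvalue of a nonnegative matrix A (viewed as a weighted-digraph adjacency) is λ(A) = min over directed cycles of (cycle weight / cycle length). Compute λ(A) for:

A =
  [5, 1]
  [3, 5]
λ(A) = 2

Enumerate directed cycles and compute their means (weight / length). Sample:
  cycle 0 → 0: weight = 5, length = 1, mean = 5/1 ≈ 5.000
  cycle 1 → 1: weight = 5, length = 1, mean = 5/1 ≈ 5.000
  cycle 0 → 1 → 0: weight = 4, length = 2, mean = 4/2 ≈ 2.000
  cycle 1 → 0 → 1: weight = 4, length = 2, mean = 4/2 ≈ 2.000
Minimum mean = 2.000, attained e.g. along the cycle 0 → 1 → 0 with weight 4 and length 2. So λ(A) = 4/2 = 2.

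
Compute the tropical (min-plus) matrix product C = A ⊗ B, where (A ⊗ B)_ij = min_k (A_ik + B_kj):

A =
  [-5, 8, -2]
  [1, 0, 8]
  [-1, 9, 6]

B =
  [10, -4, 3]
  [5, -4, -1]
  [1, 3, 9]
A ⊗ B =
  [-1, -9, -2]
  [5, -4, -1]
  [7, -5, 2]

Apply the min-plus product entry-by-entry:
  C[0][0] = min over k of (A[0][0] + B[0][0] = -5 + 10 = 5, A[0][1] + B[1][0] = 8 + 5 = 13, A[0][2] + B[2][0] = -2 + 1 = -1) = -1 (attained at k = 2)
  C[0][1] = min over k of (A[0][0] + B[0][1] = -5 + -4 = -9, A[0][1] + B[1][1] = 8 + -4 = 4, A[0][2] + B[2][1] = -2 + 3 = 1) = -9 (attained at k = 0)
  C[0][2] = min over k of (A[0][0] + B[0][2] = -5 + 3 = -2, A[0][1] + B[1][2] = 8 + -1 = 7, A[0][2] + B[2][2] = -2 + 9 = 7) = -2 (attained at k = 0)
  C[1][0] = min over k of (A[1][0] + B[0][0] = 1 + 10 = 11, A[1][1] + B[1][0] = 0 + 5 = 5, A[1][2] + B[2][0] = 8 + 1 = 9) = 5 (attained at k = 1)
  C[1][1] = min over k of (A[1][0] + B[0][1] = 1 + -4 = -3, A[1][1] + B[1][1] = 0 + -4 = -4, A[1][2] + B[2][1] = 8 + 3 = 11) = -4 (attained at k = 1)
  C[1][2] = min over k of (A[1][0] + B[0][2] = 1 + 3 = 4, A[1][1] + B[1][2] = 0 + -1 = -1, A[1][2] + B[2][2] = 8 + 9 = 17) = -1 (attained at k = 1)
  C[2][0] = min over k of (A[2][0] + B[0][0] = -1 + 10 = 9, A[2][1] + B[1][0] = 9 + 5 = 14, A[2][2] + B[2][0] = 6 + 1 = 7) = 7 (attained at k = 2)
  C[2][1] = min over k of (A[2][0] + B[0][1] = -1 + -4 = -5, A[2][1] + B[1][1] = 9 + -4 = 5, A[2][2] + B[2][1] = 6 + 3 = 9) = -5 (attained at k = 0)
  C[2][2] = min over k of (A[2][0] + B[0][2] = -1 + 3 = 2, A[2][1] + B[1][2] = 9 + -1 = 8, A[2][2] + B[2][2] = 6 + 9 = 15) = 2 (attained at k = 0)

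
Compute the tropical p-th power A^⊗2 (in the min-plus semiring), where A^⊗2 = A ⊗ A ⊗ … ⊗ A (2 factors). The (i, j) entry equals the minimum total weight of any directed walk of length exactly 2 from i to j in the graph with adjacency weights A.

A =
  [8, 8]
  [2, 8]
A^⊗2 =
  [10, 16]
  [10, 10]

Each entry (A^⊗2)_ij equals the minimum over all length-2 walks i = v_0 → v_1 → … → v_2 = j of Σ_t A[v_t][v_{t+1}]. For example, for (i, j) = (0, 1) we minimise over 2 possible intermediate vertex sequences; the minimum is 16, attained along the walk 0 → 0 → 1.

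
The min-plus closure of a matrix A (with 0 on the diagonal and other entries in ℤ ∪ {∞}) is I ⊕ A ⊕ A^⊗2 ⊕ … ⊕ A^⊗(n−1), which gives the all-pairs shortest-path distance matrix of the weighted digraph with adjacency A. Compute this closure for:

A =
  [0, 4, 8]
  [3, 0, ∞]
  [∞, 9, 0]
Closure =
  [0, 4, 8]
  [3, 0, 11]
  [12, 9, 0]

This is the Floyd-Warshall all-pairs shortest-path computation. For each intermediate vertex k = 0, 1, …, 2, update dist[i][j] ← min(dist[i][j], dist[i][k] + dist[k][j]). The final matrix gives, for each (i, j), the minimum total weight of any directed path from i to j (possibly empty when i = j).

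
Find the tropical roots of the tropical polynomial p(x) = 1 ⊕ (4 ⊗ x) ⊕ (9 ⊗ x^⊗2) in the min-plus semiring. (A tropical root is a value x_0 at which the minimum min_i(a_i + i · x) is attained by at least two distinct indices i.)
Roots: {-5, -3}

Each tropical root is a break point of the lower envelope of the lines y = a_i + i · x (there are 3 lines, with slopes 0, 1, ..., 2). Only the lines that attain the minimum somewhere contribute to roots; other lines are dominated. Here the surviving (envelope) indices are i = 2, i = 1, i = 0.
Intersections between consecutive envelope lines give the roots: for adjacent envelope indices i < j the intersection is x = (a_i − a_j) / (j − i). Reading off the sorted break points: {-5, -3}.
Verification: at each break x_0, at least two indices attain the minimum of min_i(a_i + i · x_0).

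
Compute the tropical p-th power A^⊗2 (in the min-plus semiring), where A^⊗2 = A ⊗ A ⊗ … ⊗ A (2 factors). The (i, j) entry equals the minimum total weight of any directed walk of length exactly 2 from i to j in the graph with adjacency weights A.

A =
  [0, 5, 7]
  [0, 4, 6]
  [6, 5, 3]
A^⊗2 =
  [0, 5, 7]
  [0, 5, 7]
  [5, 8, 6]

Each entry (A^⊗2)_ij equals the minimum over all length-2 walks i = v_0 → v_1 → … → v_2 = j of Σ_t A[v_t][v_{t+1}]. For example, for (i, j) = (0, 2) we minimise over 3 possible intermediate vertex sequences; the minimum is 7, attained along the walk 0 → 0 → 2.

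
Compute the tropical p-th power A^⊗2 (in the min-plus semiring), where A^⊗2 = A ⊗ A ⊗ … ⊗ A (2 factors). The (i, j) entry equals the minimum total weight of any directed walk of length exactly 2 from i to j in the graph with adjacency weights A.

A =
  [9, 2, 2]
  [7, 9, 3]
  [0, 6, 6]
A^⊗2 =
  [2, 8, 5]
  [3, 9, 9]
  [6, 2, 2]

Each entry (A^⊗2)_ij equals the minimum over all length-2 walks i = v_0 → v_1 → … → v_2 = j of Σ_t A[v_t][v_{t+1}]. For example, for (i, j) = (0, 2) we minimise over 3 possible intermediate vertex sequences; the minimum is 5, attained along the walk 0 → 1 → 2.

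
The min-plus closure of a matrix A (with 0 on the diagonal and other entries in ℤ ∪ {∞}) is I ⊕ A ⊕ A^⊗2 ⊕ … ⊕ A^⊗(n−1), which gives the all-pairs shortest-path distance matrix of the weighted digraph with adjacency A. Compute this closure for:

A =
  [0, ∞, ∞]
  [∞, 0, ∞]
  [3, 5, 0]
Closure =
  [0, ∞, ∞]
  [∞, 0, ∞]
  [3, 5, 0]

This is the Floyd-Warshall all-pairs shortest-path computation. For each intermediate vertex k = 0, 1, …, 2, update dist[i][j] ← min(dist[i][j], dist[i][k] + dist[k][j]). The final matrix gives, for each (i, j), the minimum total weight of any directed path from i to j (possibly empty when i = j).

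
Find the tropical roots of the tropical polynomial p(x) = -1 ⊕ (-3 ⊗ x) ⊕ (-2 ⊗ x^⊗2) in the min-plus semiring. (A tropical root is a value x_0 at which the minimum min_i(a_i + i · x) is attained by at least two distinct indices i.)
Roots: {-1, 2}

Each tropical root is a break point of the lower envelope of the lines y = a_i + i · x (there are 3 lines, with slopes 0, 1, ..., 2). Only the lines that attain the minimum somewhere contribute to roots; other lines are dominated. Here the surviving (envelope) indices are i = 2, i = 1, i = 0.
Intersections between consecutive envelope lines give the roots: for adjacent envelope indices i < j the intersection is x = (a_i − a_j) / (j − i). Reading off the sorted break points: {-1, 2}.
Verification: at each break x_0, at least two indices attain the minimum of min_i(a_i + i · x_0).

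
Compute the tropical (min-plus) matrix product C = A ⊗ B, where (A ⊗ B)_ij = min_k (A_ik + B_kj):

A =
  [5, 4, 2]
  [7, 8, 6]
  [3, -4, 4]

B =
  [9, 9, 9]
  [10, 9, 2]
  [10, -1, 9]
A ⊗ B =
  [12, 1, 6]
  [16, 5, 10]
  [6, 3, -2]

Apply the min-plus product entry-by-entry:
  C[0][0] = min over k of (A[0][0] + B[0][0] = 5 + 9 = 14, A[0][1] + B[1][0] = 4 + 10 = 14, A[0][2] + B[2][0] = 2 + 10 = 12) = 12 (attained at k = 2)
  C[0][1] = min over k of (A[0][0] + B[0][1] = 5 + 9 = 14, A[0][1] + B[1][1] = 4 + 9 = 13, A[0][2] + B[2][1] = 2 + -1 = 1) = 1 (attained at k = 2)
  C[0][2] = min over k of (A[0][0] + B[0][2] = 5 + 9 = 14, A[0][1] + B[1][2] = 4 + 2 = 6, A[0][2] + B[2][2] = 2 + 9 = 11) = 6 (attained at k = 1)
  C[1][0] = min over k of (A[1][0] + B[0][0] = 7 + 9 = 16, A[1][1] + B[1][0] = 8 + 10 = 18, A[1][2] + B[2][0] = 6 + 10 = 16) = 16 (attained at k = 0)
  C[1][1] = min over k of (A[1][0] + B[0][1] = 7 + 9 = 16, A[1][1] + B[1][1] = 8 + 9 = 17, A[1][2] + B[2][1] = 6 + -1 = 5) = 5 (attained at k = 2)
  C[1][2] = min over k of (A[1][0] + B[0][2] = 7 + 9 = 16, A[1][1] + B[1][2] = 8 + 2 = 10, A[1][2] + B[2][2] = 6 + 9 = 15) = 10 (attained at k = 1)
  C[2][0] = min over k of (A[2][0] + B[0][0] = 3 + 9 = 12, A[2][1] + B[1][0] = -4 + 10 = 6, A[2][2] + B[2][0] = 4 + 10 = 14) = 6 (attained at k = 1)
  C[2][1] = min over k of (A[2][0] + B[0][1] = 3 + 9 = 12, A[2][1] + B[1][1] = -4 + 9 = 5, A[2][2] + B[2][1] = 4 + -1 = 3) = 3 (attained at k = 2)
  C[2][2] = min over k of (A[2][0] + B[0][2] = 3 + 9 = 12, A[2][1] + B[1][2] = -4 + 2 = -2, A[2][2] + B[2][2] = 4 + 9 = 13) = -2 (attained at k = 1)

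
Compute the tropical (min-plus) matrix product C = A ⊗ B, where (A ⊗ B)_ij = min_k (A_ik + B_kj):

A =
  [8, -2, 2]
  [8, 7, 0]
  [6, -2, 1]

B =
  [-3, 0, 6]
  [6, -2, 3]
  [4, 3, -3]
A ⊗ B =
  [4, -4, -1]
  [4, 3, -3]
  [3, -4, -2]

Apply the min-plus product entry-by-entry:
  C[0][0] = min over k of (A[0][0] + B[0][0] = 8 + -3 = 5, A[0][1] + B[1][0] = -2 + 6 = 4, A[0][2] + B[2][0] = 2 + 4 = 6) = 4 (attained at k = 1)
  C[0][1] = min over k of (A[0][0] + B[0][1] = 8 + 0 = 8, A[0][1] + B[1][1] = -2 + -2 = -4, A[0][2] + B[2][1] = 2 + 3 = 5) = -4 (attained at k = 1)
  C[0][2] = min over k of (A[0][0] + B[0][2] = 8 + 6 = 14, A[0][1] + B[1][2] = -2 + 3 = 1, A[0][2] + B[2][2] = 2 + -3 = -1) = -1 (attained at k = 2)
  C[1][0] = min over k of (A[1][0] + B[0][0] = 8 + -3 = 5, A[1][1] + B[1][0] = 7 + 6 = 13, A[1][2] + B[2][0] = 0 + 4 = 4) = 4 (attained at k = 2)
  C[1][1] = min over k of (A[1][0] + B[0][1] = 8 + 0 = 8, A[1][1] + B[1][1] = 7 + -2 = 5, A[1][2] + B[2][1] = 0 + 3 = 3) = 3 (attained at k = 2)
  C[1][2] = min over k of (A[1][0] + B[0][2] = 8 + 6 = 14, A[1][1] + B[1][2] = 7 + 3 = 10, A[1][2] + B[2][2] = 0 + -3 = -3) = -3 (attained at k = 2)
  C[2][0] = min over k of (A[2][0] + B[0][0] = 6 + -3 = 3, A[2][1] + B[1][0] = -2 + 6 = 4, A[2][2] + B[2][0] = 1 + 4 = 5) = 3 (attained at k = 0)
  C[2][1] = min over k of (A[2][0] + B[0][1] = 6 + 0 = 6, A[2][1] + B[1][1] = -2 + -2 = -4, A[2][2] + B[2][1] = 1 + 3 = 4) = -4 (attained at k = 1)
  C[2][2] = min over k of (A[2][0] + B[0][2] = 6 + 6 = 12, A[2][1] + B[1][2] = -2 + 3 = 1, A[2][2] + B[2][2] = 1 + -3 = -2) = -2 (attained at k = 2)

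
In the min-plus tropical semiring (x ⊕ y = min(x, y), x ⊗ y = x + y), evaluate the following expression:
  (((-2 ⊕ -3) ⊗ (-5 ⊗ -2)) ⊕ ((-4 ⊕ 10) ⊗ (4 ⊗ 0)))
(((-2 ⊕ -3) ⊗ (-5 ⊗ -2)) ⊕ ((-4 ⊕ 10) ⊗ (4 ⊗ 0))) = -10

Expand innermost to outermost. Recall ⊕ takes the minimum of its arguments and ⊗ takes their sum. Working out the expression (((-2 ⊕ -3) ⊗ (-5 ⊗ -2)) ⊕ ((-4 ⊕ 10) ⊗ (4 ⊗ 0))) gives -10.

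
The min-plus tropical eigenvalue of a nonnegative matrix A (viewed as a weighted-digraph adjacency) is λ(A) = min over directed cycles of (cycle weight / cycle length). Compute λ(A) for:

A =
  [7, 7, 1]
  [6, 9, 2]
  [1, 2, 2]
λ(A) = 1

Enumerate directed cycles and compute their means (weight / length). Sample:
  cycle 0 → 0: weight = 7, length = 1, mean = 7/1 ≈ 7.000
  cycle 1 → 1: weight = 9, length = 1, mean = 9/1 ≈ 9.000
  cycle 2 → 2: weight = 2, length = 1, mean = 2/1 ≈ 2.000
  cycle 0 → 1 → 0: weight = 13, length = 2, mean = 13/2 ≈ 6.500
  cycle 0 → 2 → 0: weight = 2, length = 2, mean = 2/2 ≈ 1.000
  cycle 1 → 0 → 1: weight = 13, length = 2, mean = 13/2 ≈ 6.500
Minimum mean = 1.000, attained e.g. along the cycle 0 → 2 → 0 with weight 2 and length 2. So λ(A) = 2/2 = 1.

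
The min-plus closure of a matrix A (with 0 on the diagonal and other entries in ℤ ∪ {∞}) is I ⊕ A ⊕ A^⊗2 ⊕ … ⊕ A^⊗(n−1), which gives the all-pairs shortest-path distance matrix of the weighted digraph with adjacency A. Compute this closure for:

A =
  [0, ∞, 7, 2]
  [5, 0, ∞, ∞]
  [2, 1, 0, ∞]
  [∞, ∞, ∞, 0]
Closure =
  [0, 8, 7, 2]
  [5, 0, 12, 7]
  [2, 1, 0, 4]
  [∞, ∞, ∞, 0]

This is the Floyd-Warshall all-pairs shortest-path computation. For each intermediate vertex k = 0, 1, …, 3, update dist[i][j] ← min(dist[i][j], dist[i][k] + dist[k][j]). The final matrix gives, for each (i, j), the minimum total weight of any directed path from i to j (possibly empty when i = j).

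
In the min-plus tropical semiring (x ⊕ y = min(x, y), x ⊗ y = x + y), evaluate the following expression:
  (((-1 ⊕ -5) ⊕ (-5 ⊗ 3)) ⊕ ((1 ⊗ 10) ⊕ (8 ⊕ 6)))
(((-1 ⊕ -5) ⊕ (-5 ⊗ 3)) ⊕ ((1 ⊗ 10) ⊕ (8 ⊕ 6))) = -5

Expand innermost to outermost. Recall ⊕ takes the minimum of its arguments and ⊗ takes their sum. Working out the expression (((-1 ⊕ -5) ⊕ (-5 ⊗ 3)) ⊕ ((1 ⊗ 10) ⊕ (8 ⊕ 6))) gives -5.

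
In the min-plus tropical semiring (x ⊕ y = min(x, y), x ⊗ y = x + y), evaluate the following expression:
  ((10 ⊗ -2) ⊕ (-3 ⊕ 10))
((10 ⊗ -2) ⊕ (-3 ⊕ 10)) = -3

Expand innermost to outermost. Recall ⊕ takes the minimum of its arguments and ⊗ takes their sum. Working out the expression ((10 ⊗ -2) ⊕ (-3 ⊕ 10)) gives -3.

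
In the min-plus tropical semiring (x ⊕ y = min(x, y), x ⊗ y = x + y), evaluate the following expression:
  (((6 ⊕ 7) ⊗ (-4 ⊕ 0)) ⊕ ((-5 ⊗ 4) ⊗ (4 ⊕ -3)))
(((6 ⊕ 7) ⊗ (-4 ⊕ 0)) ⊕ ((-5 ⊗ 4) ⊗ (4 ⊕ -3))) = -4

Expand innermost to outermost. Recall ⊕ takes the minimum of its arguments and ⊗ takes their sum. Working out the expression (((6 ⊕ 7) ⊗ (-4 ⊕ 0)) ⊕ ((-5 ⊗ 4) ⊗ (4 ⊕ -3))) gives -4.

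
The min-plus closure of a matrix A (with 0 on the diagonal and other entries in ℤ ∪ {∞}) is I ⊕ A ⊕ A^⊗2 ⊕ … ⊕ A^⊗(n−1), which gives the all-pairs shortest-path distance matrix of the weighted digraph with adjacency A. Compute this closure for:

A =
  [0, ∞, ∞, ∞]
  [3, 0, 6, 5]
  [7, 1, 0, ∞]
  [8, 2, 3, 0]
Closure =
  [0, ∞, ∞, ∞]
  [3, 0, 6, 5]
  [4, 1, 0, 6]
  [5, 2, 3, 0]

This is the Floyd-Warshall all-pairs shortest-path computation. For each intermediate vertex k = 0, 1, …, 3, update dist[i][j] ← min(dist[i][j], dist[i][k] + dist[k][j]). The final matrix gives, for each (i, j), the minimum total weight of any directed path from i to j (possibly empty when i = j).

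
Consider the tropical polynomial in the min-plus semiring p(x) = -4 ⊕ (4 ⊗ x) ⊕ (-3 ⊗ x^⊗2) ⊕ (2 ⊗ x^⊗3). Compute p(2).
p(2) = -4

A tropical monomial a ⊗ x^⊗i evaluates to a + i · x. Evaluating each term at x = 2:
  Term 0 contributes -4 + 0 · 2 = -4
  Term 1 contributes 4 + 1 · 2 = 6
  Term 2 contributes -3 + 2 · 2 = 1
  Term 3 contributes 2 + 3 · 2 = 8
p(2) = ⊕ of these = min[-4, 6, 1, 8] = -4.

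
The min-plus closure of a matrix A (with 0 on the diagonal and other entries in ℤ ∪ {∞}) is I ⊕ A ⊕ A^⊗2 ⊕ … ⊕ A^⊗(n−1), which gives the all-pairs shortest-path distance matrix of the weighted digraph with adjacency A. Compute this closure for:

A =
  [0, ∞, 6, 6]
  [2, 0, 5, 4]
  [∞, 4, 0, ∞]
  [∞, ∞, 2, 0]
Closure =
  [0, 10, 6, 6]
  [2, 0, 5, 4]
  [6, 4, 0, 8]
  [8, 6, 2, 0]

This is the Floyd-Warshall all-pairs shortest-path computation. For each intermediate vertex k = 0, 1, …, 3, update dist[i][j] ← min(dist[i][j], dist[i][k] + dist[k][j]). The final matrix gives, for each (i, j), the minimum total weight of any directed path from i to j (possibly empty when i = j).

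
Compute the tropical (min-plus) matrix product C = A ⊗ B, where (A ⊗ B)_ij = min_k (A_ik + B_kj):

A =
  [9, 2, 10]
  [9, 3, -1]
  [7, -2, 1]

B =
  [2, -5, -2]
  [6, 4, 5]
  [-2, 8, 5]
A ⊗ B =
  [8, 4, 7]
  [-3, 4, 4]
  [-1, 2, 3]

Apply the min-plus product entry-by-entry:
  C[0][0] = min over k of (A[0][0] + B[0][0] = 9 + 2 = 11, A[0][1] + B[1][0] = 2 + 6 = 8, A[0][2] + B[2][0] = 10 + -2 = 8) = 8 (attained at k = 1)
  C[0][1] = min over k of (A[0][0] + B[0][1] = 9 + -5 = 4, A[0][1] + B[1][1] = 2 + 4 = 6, A[0][2] + B[2][1] = 10 + 8 = 18) = 4 (attained at k = 0)
  C[0][2] = min over k of (A[0][0] + B[0][2] = 9 + -2 = 7, A[0][1] + B[1][2] = 2 + 5 = 7, A[0][2] + B[2][2] = 10 + 5 = 15) = 7 (attained at k = 0)
  C[1][0] = min over k of (A[1][0] + B[0][0] = 9 + 2 = 11, A[1][1] + B[1][0] = 3 + 6 = 9, A[1][2] + B[2][0] = -1 + -2 = -3) = -3 (attained at k = 2)
  C[1][1] = min over k of (A[1][0] + B[0][1] = 9 + -5 = 4, A[1][1] + B[1][1] = 3 + 4 = 7, A[1][2] + B[2][1] = -1 + 8 = 7) = 4 (attained at k = 0)
  C[1][2] = min over k of (A[1][0] + B[0][2] = 9 + -2 = 7, A[1][1] + B[1][2] = 3 + 5 = 8, A[1][2] + B[2][2] = -1 + 5 = 4) = 4 (attained at k = 2)
  C[2][0] = min over k of (A[2][0] + B[0][0] = 7 + 2 = 9, A[2][1] + B[1][0] = -2 + 6 = 4, A[2][2] + B[2][0] = 1 + -2 = -1) = -1 (attained at k = 2)
  C[2][1] = min over k of (A[2][0] + B[0][1] = 7 + -5 = 2, A[2][1] + B[1][1] = -2 + 4 = 2, A[2][2] + B[2][1] = 1 + 8 = 9) = 2 (attained at k = 0)
  C[2][2] = min over k of (A[2][0] + B[0][2] = 7 + -2 = 5, A[2][1] + B[1][2] = -2 + 5 = 3, A[2][2] + B[2][2] = 1 + 5 = 6) = 3 (attained at k = 1)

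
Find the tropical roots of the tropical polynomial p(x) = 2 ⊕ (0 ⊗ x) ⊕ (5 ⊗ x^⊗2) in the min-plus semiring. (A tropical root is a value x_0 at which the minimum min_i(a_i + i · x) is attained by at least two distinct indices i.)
Roots: {-5, 2}

Each tropical root is a break point of the lower envelope of the lines y = a_i + i · x (there are 3 lines, with slopes 0, 1, ..., 2). Only the lines that attain the minimum somewhere contribute to roots; other lines are dominated. Here the surviving (envelope) indices are i = 2, i = 1, i = 0.
Intersections between consecutive envelope lines give the roots: for adjacent envelope indices i < j the intersection is x = (a_i − a_j) / (j − i). Reading off the sorted break points: {-5, 2}.
Verification: at each break x_0, at least two indices attain the minimum of min_i(a_i + i · x_0).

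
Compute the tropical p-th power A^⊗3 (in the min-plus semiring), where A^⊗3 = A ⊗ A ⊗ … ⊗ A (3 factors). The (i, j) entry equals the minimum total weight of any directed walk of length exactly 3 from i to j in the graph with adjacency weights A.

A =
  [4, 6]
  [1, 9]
A^⊗3 =
  [11, 13]
  [8, 11]

Each entry (A^⊗3)_ij equals the minimum over all length-3 walks i = v_0 → v_1 → … → v_3 = j of Σ_t A[v_t][v_{t+1}]. For example, for (i, j) = (0, 1) we minimise over 4 possible intermediate vertex sequences; the minimum is 13, attained along the walk 0 → 1 → 0 → 1.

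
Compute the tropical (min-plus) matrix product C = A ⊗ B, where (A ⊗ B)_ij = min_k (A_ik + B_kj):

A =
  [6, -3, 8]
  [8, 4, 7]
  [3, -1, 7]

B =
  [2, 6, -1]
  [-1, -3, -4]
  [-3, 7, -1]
A ⊗ B =
  [-4, -6, -7]
  [3, 1, 0]
  [-2, -4, -5]

Apply the min-plus product entry-by-entry:
  C[0][0] = min over k of (A[0][0] + B[0][0] = 6 + 2 = 8, A[0][1] + B[1][0] = -3 + -1 = -4, A[0][2] + B[2][0] = 8 + -3 = 5) = -4 (attained at k = 1)
  C[0][1] = min over k of (A[0][0] + B[0][1] = 6 + 6 = 12, A[0][1] + B[1][1] = -3 + -3 = -6, A[0][2] + B[2][1] = 8 + 7 = 15) = -6 (attained at k = 1)
  C[0][2] = min over k of (A[0][0] + B[0][2] = 6 + -1 = 5, A[0][1] + B[1][2] = -3 + -4 = -7, A[0][2] + B[2][2] = 8 + -1 = 7) = -7 (attained at k = 1)
  C[1][0] = min over k of (A[1][0] + B[0][0] = 8 + 2 = 10, A[1][1] + B[1][0] = 4 + -1 = 3, A[1][2] + B[2][0] = 7 + -3 = 4) = 3 (attained at k = 1)
  C[1][1] = min over k of (A[1][0] + B[0][1] = 8 + 6 = 14, A[1][1] + B[1][1] = 4 + -3 = 1, A[1][2] + B[2][1] = 7 + 7 = 14) = 1 (attained at k = 1)
  C[1][2] = min over k of (A[1][0] + B[0][2] = 8 + -1 = 7, A[1][1] + B[1][2] = 4 + -4 = 0, A[1][2] + B[2][2] = 7 + -1 = 6) = 0 (attained at k = 1)
  C[2][0] = min over k of (A[2][0] + B[0][0] = 3 + 2 = 5, A[2][1] + B[1][0] = -1 + -1 = -2, A[2][2] + B[2][0] = 7 + -3 = 4) = -2 (attained at k = 1)
  C[2][1] = min over k of (A[2][0] + B[0][1] = 3 + 6 = 9, A[2][1] + B[1][1] = -1 + -3 = -4, A[2][2] + B[2][1] = 7 + 7 = 14) = -4 (attained at k = 1)
  C[2][2] = min over k of (A[2][0] + B[0][2] = 3 + -1 = 2, A[2][1] + B[1][2] = -1 + -4 = -5, A[2][2] + B[2][2] = 7 + -1 = 6) = -5 (attained at k = 1)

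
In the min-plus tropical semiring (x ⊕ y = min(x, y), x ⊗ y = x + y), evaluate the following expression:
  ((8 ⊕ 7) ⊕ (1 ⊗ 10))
((8 ⊕ 7) ⊕ (1 ⊗ 10)) = 7

Expand innermost to outermost. Recall ⊕ takes the minimum of its arguments and ⊗ takes their sum. Working out the expression ((8 ⊕ 7) ⊕ (1 ⊗ 10)) gives 7.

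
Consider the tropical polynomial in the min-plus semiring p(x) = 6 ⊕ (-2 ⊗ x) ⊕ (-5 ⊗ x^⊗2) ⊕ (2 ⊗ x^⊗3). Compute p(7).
p(7) = 5

A tropical monomial a ⊗ x^⊗i evaluates to a + i · x. Evaluating each term at x = 7:
  Term 0 contributes 6 + 0 · 7 = 6
  Term 1 contributes -2 + 1 · 7 = 5
  Term 2 contributes -5 + 2 · 7 = 9
  Term 3 contributes 2 + 3 · 7 = 23
p(7) = ⊕ of these = min[6, 5, 9, 23] = 5.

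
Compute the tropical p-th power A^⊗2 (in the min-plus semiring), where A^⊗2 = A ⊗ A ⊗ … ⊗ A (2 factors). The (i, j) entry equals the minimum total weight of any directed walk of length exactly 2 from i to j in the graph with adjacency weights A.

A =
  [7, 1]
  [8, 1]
A^⊗2 =
  [9, 2]
  [9, 2]

Each entry (A^⊗2)_ij equals the minimum over all length-2 walks i = v_0 → v_1 → … → v_2 = j of Σ_t A[v_t][v_{t+1}]. For example, for (i, j) = (0, 1) we minimise over 2 possible intermediate vertex sequences; the minimum is 2, attained along the walk 0 → 1 → 1.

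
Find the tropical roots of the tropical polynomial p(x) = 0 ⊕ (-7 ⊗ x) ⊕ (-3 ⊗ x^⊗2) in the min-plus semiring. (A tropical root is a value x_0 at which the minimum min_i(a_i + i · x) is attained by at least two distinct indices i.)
Roots: {-4, 7}

Each tropical root is a break point of the lower envelope of the lines y = a_i + i · x (there are 3 lines, with slopes 0, 1, ..., 2). Only the lines that attain the minimum somewhere contribute to roots; other lines are dominated. Here the surviving (envelope) indices are i = 2, i = 1, i = 0.
Intersections between consecutive envelope lines give the roots: for adjacent envelope indices i < j the intersection is x = (a_i − a_j) / (j − i). Reading off the sorted break points: {-4, 7}.
Verification: at each break x_0, at least two indices attain the minimum of min_i(a_i + i · x_0).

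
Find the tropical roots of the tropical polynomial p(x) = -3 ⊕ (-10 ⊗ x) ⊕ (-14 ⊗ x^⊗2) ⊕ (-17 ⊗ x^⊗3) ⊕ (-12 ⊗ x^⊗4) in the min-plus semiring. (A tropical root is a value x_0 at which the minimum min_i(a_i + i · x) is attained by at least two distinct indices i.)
Roots: {-5, 3, 4, 7}

Each tropical root is a break point of the lower envelope of the lines y = a_i + i · x (there are 5 lines, with slopes 0, 1, ..., 4). Only the lines that attain the minimum somewhere contribute to roots; other lines are dominated. Here the surviving (envelope) indices are i = 4, i = 3, i = 2, i = 1, i = 0.
Intersections between consecutive envelope lines give the roots: for adjacent envelope indices i < j the intersection is x = (a_i − a_j) / (j − i). Reading off the sorted break points: {-5, 3, 4, 7}.
Verification: at each break x_0, at least two indices attain the minimum of min_i(a_i + i · x_0).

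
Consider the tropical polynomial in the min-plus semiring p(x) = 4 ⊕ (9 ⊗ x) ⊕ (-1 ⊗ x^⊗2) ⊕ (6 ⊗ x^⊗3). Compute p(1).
p(1) = 1

A tropical monomial a ⊗ x^⊗i evaluates to a + i · x. Evaluating each term at x = 1:
  Term 0 contributes 4 + 0 · 1 = 4
  Term 1 contributes 9 + 1 · 1 = 10
  Term 2 contributes -1 + 2 · 1 = 1
  Term 3 contributes 6 + 3 · 1 = 9
p(1) = ⊕ of these = min[4, 10, 1, 9] = 1.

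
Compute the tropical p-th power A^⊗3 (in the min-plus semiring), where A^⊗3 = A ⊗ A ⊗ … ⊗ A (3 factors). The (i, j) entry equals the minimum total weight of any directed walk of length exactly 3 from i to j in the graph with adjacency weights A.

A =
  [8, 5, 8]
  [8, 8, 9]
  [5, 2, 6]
A^⊗3 =
  [18, 16, 19]
  [19, 17, 20]
  [16, 13, 17]

Each entry (A^⊗3)_ij equals the minimum over all length-3 walks i = v_0 → v_1 → … → v_3 = j of Σ_t A[v_t][v_{t+1}]. For example, for (i, j) = (0, 2) we minimise over 9 possible intermediate vertex sequences; the minimum is 19, attained along the walk 0 → 2 → 1 → 2.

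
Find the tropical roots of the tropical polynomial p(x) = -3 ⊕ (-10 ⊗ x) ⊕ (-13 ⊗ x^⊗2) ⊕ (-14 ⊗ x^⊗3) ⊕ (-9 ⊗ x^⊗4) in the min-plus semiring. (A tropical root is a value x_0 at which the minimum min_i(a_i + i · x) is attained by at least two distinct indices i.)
Roots: {-5, 1, 3, 7}

Each tropical root is a break point of the lower envelope of the lines y = a_i + i · x (there are 5 lines, with slopes 0, 1, ..., 4). Only the lines that attain the minimum somewhere contribute to roots; other lines are dominated. Here the surviving (envelope) indices are i = 4, i = 3, i = 2, i = 1, i = 0.
Intersections between consecutive envelope lines give the roots: for adjacent envelope indices i < j the intersection is x = (a_i − a_j) / (j − i). Reading off the sorted break points: {-5, 1, 3, 7}.
Verification: at each break x_0, at least two indices attain the minimum of min_i(a_i + i · x_0).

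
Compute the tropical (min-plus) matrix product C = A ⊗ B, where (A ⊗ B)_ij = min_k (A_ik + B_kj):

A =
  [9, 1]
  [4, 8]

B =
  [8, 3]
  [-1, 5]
A ⊗ B =
  [0, 6]
  [7, 7]

Apply the min-plus product entry-by-entry:
  C[0][0] = min over k of (A[0][0] + B[0][0] = 9 + 8 = 17, A[0][1] + B[1][0] = 1 + -1 = 0) = 0 (attained at k = 1)
  C[0][1] = min over k of (A[0][0] + B[0][1] = 9 + 3 = 12, A[0][1] + B[1][1] = 1 + 5 = 6) = 6 (attained at k = 1)
  C[1][0] = min over k of (A[1][0] + B[0][0] = 4 + 8 = 12, A[1][1] + B[1][0] = 8 + -1 = 7) = 7 (attained at k = 1)
  C[1][1] = min over k of (A[1][0] + B[0][1] = 4 + 3 = 7, A[1][1] + B[1][1] = 8 + 5 = 13) = 7 (attained at k = 0)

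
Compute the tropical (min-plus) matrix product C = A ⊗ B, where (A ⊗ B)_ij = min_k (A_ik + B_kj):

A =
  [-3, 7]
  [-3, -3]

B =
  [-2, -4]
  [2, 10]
A ⊗ B =
  [-5, -7]
  [-5, -7]

Apply the min-plus product entry-by-entry:
  C[0][0] = min over k of (A[0][0] + B[0][0] = -3 + -2 = -5, A[0][1] + B[1][0] = 7 + 2 = 9) = -5 (attained at k = 0)
  C[0][1] = min over k of (A[0][0] + B[0][1] = -3 + -4 = -7, A[0][1] + B[1][1] = 7 + 10 = 17) = -7 (attained at k = 0)
  C[1][0] = min over k of (A[1][0] + B[0][0] = -3 + -2 = -5, A[1][1] + B[1][0] = -3 + 2 = -1) = -5 (attained at k = 0)
  C[1][1] = min over k of (A[1][0] + B[0][1] = -3 + -4 = -7, A[1][1] + B[1][1] = -3 + 10 = 7) = -7 (attained at k = 0)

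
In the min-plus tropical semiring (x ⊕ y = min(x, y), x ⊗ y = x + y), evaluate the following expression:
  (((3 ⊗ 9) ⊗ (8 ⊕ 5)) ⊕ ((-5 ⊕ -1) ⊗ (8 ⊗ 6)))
(((3 ⊗ 9) ⊗ (8 ⊕ 5)) ⊕ ((-5 ⊕ -1) ⊗ (8 ⊗ 6))) = 9

Expand innermost to outermost. Recall ⊕ takes the minimum of its arguments and ⊗ takes their sum. Working out the expression (((3 ⊗ 9) ⊗ (8 ⊕ 5)) ⊕ ((-5 ⊕ -1) ⊗ (8 ⊗ 6))) gives 9.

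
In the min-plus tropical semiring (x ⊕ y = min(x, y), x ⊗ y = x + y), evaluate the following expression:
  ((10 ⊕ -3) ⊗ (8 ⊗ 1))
((10 ⊕ -3) ⊗ (8 ⊗ 1)) = 6

Expand innermost to outermost. Recall ⊕ takes the minimum of its arguments and ⊗ takes their sum. Working out the expression ((10 ⊕ -3) ⊗ (8 ⊗ 1)) gives 6.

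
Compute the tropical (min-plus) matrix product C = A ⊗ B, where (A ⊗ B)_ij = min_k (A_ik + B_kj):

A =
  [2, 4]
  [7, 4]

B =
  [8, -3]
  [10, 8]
A ⊗ B =
  [10, -1]
  [14, 4]

Apply the min-plus product entry-by-entry:
  C[0][0] = min over k of (A[0][0] + B[0][0] = 2 + 8 = 10, A[0][1] + B[1][0] = 4 + 10 = 14) = 10 (attained at k = 0)
  C[0][1] = min over k of (A[0][0] + B[0][1] = 2 + -3 = -1, A[0][1] + B[1][1] = 4 + 8 = 12) = -1 (attained at k = 0)
  C[1][0] = min over k of (A[1][0] + B[0][0] = 7 + 8 = 15, A[1][1] + B[1][0] = 4 + 10 = 14) = 14 (attained at k = 1)
  C[1][1] = min over k of (A[1][0] + B[0][1] = 7 + -3 = 4, A[1][1] + B[1][1] = 4 + 8 = 12) = 4 (attained at k = 0)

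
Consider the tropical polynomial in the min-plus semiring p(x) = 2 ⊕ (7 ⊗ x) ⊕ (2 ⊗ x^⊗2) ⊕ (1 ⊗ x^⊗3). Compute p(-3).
p(-3) = -8

A tropical monomial a ⊗ x^⊗i evaluates to a + i · x. Evaluating each term at x = -3:
  Term 0 contributes 2 + 0 · -3 = 2
  Term 1 contributes 7 + 1 · -3 = 4
  Term 2 contributes 2 + 2 · -3 = -4
  Term 3 contributes 1 + 3 · -3 = -8
p(-3) = ⊕ of these = min[2, 4, -4, -8] = -8.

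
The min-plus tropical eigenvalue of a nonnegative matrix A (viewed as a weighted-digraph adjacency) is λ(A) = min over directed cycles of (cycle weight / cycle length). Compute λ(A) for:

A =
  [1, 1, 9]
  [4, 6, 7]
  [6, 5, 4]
λ(A) = 1

Enumerate directed cycles and compute their means (weight / length). Sample:
  cycle 0 → 0: weight = 1, length = 1, mean = 1/1 ≈ 1.000
  cycle 1 → 1: weight = 6, length = 1, mean = 6/1 ≈ 6.000
  cycle 2 → 2: weight = 4, length = 1, mean = 4/1 ≈ 4.000
  cycle 0 → 1 → 0: weight = 5, length = 2, mean = 5/2 ≈ 2.500
  cycle 0 → 2 → 0: weight = 15, length = 2, mean = 15/2 ≈ 7.500
  cycle 1 → 0 → 1: weight = 5, length = 2, mean = 5/2 ≈ 2.500
Minimum mean = 1.000, attained e.g. along the cycle 0 → 0 with weight 1 and length 1. So λ(A) = 1/1 = 1.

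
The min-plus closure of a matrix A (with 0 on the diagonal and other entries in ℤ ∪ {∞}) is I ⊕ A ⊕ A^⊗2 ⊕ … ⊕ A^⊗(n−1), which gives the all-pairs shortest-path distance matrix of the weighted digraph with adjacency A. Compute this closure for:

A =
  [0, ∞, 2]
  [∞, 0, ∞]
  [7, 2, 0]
Closure =
  [0, 4, 2]
  [∞, 0, ∞]
  [7, 2, 0]

This is the Floyd-Warshall all-pairs shortest-path computation. For each intermediate vertex k = 0, 1, …, 2, update dist[i][j] ← min(dist[i][j], dist[i][k] + dist[k][j]). The final matrix gives, for each (i, j), the minimum total weight of any directed path from i to j (possibly empty when i = j).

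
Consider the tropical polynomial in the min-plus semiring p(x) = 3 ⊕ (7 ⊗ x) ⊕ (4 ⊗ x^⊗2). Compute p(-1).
p(-1) = 2

A tropical monomial a ⊗ x^⊗i evaluates to a + i · x. Evaluating each term at x = -1:
  Term 0 contributes 3 + 0 · -1 = 3
  Term 1 contributes 7 + 1 · -1 = 6
  Term 2 contributes 4 + 2 · -1 = 2
p(-1) = ⊕ of these = min[3, 6, 2] = 2.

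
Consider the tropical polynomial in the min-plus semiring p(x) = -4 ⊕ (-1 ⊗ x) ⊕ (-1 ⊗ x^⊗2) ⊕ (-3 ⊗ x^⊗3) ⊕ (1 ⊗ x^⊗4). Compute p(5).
p(5) = -4

A tropical monomial a ⊗ x^⊗i evaluates to a + i · x. Evaluating each term at x = 5:
  Term 0 contributes -4 + 0 · 5 = -4
  Term 1 contributes -1 + 1 · 5 = 4
  Term 2 contributes -1 + 2 · 5 = 9
  Term 3 contributes -3 + 3 · 5 = 12
  Term 4 contributes 1 + 4 · 5 = 21
p(5) = ⊕ of these = min[-4, 4, 9, 12, 21] = -4.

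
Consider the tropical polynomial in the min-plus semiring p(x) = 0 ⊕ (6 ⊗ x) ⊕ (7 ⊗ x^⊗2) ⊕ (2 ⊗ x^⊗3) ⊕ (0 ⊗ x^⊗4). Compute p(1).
p(1) = 0

A tropical monomial a ⊗ x^⊗i evaluates to a + i · x. Evaluating each term at x = 1:
  Term 0 contributes 0 + 0 · 1 = 0
  Term 1 contributes 6 + 1 · 1 = 7
  Term 2 contributes 7 + 2 · 1 = 9
  Term 3 contributes 2 + 3 · 1 = 5
  Term 4 contributes 0 + 4 · 1 = 4
p(1) = ⊕ of these = min[0, 7, 9, 5, 4] = 0.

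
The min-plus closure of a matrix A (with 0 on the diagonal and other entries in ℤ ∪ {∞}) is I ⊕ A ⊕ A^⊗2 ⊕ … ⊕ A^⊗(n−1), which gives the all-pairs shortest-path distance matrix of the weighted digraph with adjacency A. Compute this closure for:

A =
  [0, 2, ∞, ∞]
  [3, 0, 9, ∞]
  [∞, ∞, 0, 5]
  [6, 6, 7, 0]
Closure =
  [0, 2, 11, 16]
  [3, 0, 9, 14]
  [11, 11, 0, 5]
  [6, 6, 7, 0]

This is the Floyd-Warshall all-pairs shortest-path computation. For each intermediate vertex k = 0, 1, …, 3, update dist[i][j] ← min(dist[i][j], dist[i][k] + dist[k][j]). The final matrix gives, for each (i, j), the minimum total weight of any directed path from i to j (possibly empty when i = j).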